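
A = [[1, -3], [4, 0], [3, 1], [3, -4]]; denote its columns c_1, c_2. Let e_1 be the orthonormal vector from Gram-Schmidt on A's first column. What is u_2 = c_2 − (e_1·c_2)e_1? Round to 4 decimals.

u_2 = (-2.6571, 1.3714, 2.0286, -2.9714)

c_1 = (1, 4, 3, 3); ‖c_1‖ = 5.9161, so e_1 = (0.1690, 0.6761, 0.5071, 0.5071).
e_1·c_2 = 0.1690·(-3) + 0.6761·0 + 0.5071·1 + 0.5071·(-4) = -2.0284.
u_2 = c_2 + 2.0284·e_1 = (-2.6571, 1.3714, 2.0286, -2.9714).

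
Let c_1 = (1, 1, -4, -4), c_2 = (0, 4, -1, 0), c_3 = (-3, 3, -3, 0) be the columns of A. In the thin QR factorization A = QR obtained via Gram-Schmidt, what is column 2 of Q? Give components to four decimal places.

c_1 = (1, 1, -4, -4); ‖c_1‖ = 5.8310, so e_1 = (0.1715, 0.1715, -0.6860, -0.6860).
e_1·c_2 = 0.1715·0 + 0.1715·4 + (-0.6860)·(-1) + (-0.6860)·0 = 1.3720.
u_2 = c_2 − 1.3720·e_1 = (-0.2353, 3.7647, -0.0588, 0.9412).
‖u_2‖ = 3.8881, so e_2 = (-0.0605, 0.9683, -0.0151, 0.2421).

e_2 = (-0.0605, 0.9683, -0.0151, 0.2421)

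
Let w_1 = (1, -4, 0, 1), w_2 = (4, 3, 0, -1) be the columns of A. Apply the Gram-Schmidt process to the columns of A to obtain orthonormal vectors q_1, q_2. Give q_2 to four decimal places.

w_1 = (1, -4, 0, 1); ‖w_1‖ = 4.2426, so q_1 = (0.2357, -0.9428, 0.0000, 0.2357).
q_1·w_2 = 0.2357·4 + (-0.9428)·3 + 0.0000·0 + 0.2357·(-1) = -2.1213.
u_2 = w_2 + 2.1213·q_1 = (4.5000, 1.0000, 0.0000, -0.5000).
‖u_2‖ = 4.6368, so q_2 = (0.9705, 0.2157, 0.0000, -0.1078).

q_2 = (0.9705, 0.2157, 0.0000, -0.1078)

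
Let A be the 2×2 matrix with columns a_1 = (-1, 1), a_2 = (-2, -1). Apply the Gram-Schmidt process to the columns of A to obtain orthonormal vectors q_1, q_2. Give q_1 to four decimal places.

q_1 = (-0.7071, 0.7071)

a_1 = (-1, 1); ‖a_1‖ = 1.4142, so q_1 = (-0.7071, 0.7071).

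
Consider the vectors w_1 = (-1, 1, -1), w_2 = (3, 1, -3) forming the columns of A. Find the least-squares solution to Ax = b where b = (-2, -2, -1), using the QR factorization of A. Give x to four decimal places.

w_1 = (-1, 1, -1); ‖w_1‖ = 1.7321, so q_1 = (-0.5774, 0.5774, -0.5774).
q_1·w_2 = (-0.5774)·3 + 0.5774·1 + (-0.5774)·(-3) = 0.5774.
u_2 = w_2 − 0.5774·q_1 = (3.3333, 0.6667, -2.6667).
‖u_2‖ = 4.3205, so q_2 = (0.7715, 0.1543, -0.6172).
Qᵀb = (0.5774, -1.2344).
Back-substitute: x_2 = -1.2344/4.3205 = -0.2857.
x_1 = (0.5774 − 0.5774·(-0.2857))/1.7321 = 0.4286.

x = (0.4286, -0.2857)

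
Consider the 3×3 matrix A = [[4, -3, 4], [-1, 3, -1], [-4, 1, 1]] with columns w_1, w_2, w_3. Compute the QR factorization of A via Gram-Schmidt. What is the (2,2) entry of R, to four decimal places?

r_{22} = 2.8391

q_1 = w_1/‖w_1‖ = (4, -1, -4)/5.7446 = (0.6963, -0.1741, -0.6963).
r_{12} = q_1·w_2 = -3.3075.
u_2 = w_2 + 3.3075·q_1 = (-0.6970, 2.4242, -1.3030).
r_{22} = ‖u_2‖ = 2.8391.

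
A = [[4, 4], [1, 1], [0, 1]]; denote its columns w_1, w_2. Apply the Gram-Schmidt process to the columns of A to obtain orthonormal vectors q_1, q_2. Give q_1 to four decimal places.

q_1 = w_1/‖w_1‖ = (4, 1, 0)/4.1231 = (0.9701, 0.2425, 0.0000).

q_1 = (0.9701, 0.2425, 0.0000)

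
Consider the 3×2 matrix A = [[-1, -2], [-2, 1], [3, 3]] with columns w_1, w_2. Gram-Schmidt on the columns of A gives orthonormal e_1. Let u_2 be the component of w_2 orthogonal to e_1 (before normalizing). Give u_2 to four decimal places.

u_2 = (-1.3571, 2.2857, 1.0714)

w_1 = (-1, -2, 3); ‖w_1‖ = 3.7417, so e_1 = (-0.2673, -0.5345, 0.8018).
e_1·w_2 = (-0.2673)·(-2) + (-0.5345)·1 + 0.8018·3 = 2.4054.
u_2 = w_2 − 2.4054·e_1 = (-1.3571, 2.2857, 1.0714).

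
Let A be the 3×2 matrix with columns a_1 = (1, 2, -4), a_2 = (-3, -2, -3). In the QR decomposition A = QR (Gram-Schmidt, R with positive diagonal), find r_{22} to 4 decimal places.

r_{22} = 4.5617

a_1 = (1, 2, -4); ‖a_1‖ = 4.5826, so e_1 = (0.2182, 0.4364, -0.8729).
e_1·a_2 = 0.2182·(-3) + 0.4364·(-2) + (-0.8729)·(-3) = 1.0911.
u_2 = a_2 − 1.0911·e_1 = (-3.2381, -2.4762, -2.0476).
r_{22} = ‖u_2‖ = 4.5617.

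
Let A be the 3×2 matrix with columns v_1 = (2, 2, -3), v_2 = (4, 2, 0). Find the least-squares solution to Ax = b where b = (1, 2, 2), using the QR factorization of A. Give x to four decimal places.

x = (-0.4898, 0.6939)

e_1 = v_1/‖v_1‖ = (2, 2, -3)/4.1231 = (0.4851, 0.4851, -0.7276).
r_{12} = e_1·v_2 = 2.9104.
u_2 = v_2 − 2.9104·e_1 = (2.5882, 0.5882, 2.1176).
‖u_2‖ = 3.3955, so e_2 = (0.7623, 0.1732, 0.6237).
Qᵀb = (0.0000, 2.3561).
Back-substitute: x_2 = 2.3561/3.3955 = 0.6939.
x_1 = (0.0000 − 2.9104·0.6939)/4.1231 = -0.4898.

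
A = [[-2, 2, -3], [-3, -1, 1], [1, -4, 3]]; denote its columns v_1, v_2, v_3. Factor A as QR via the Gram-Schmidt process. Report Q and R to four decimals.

Q = [[-0.5345, 0.2933, -0.7926], [-0.8018, -0.4726, 0.3658], [0.2673, -0.8311, -0.4878]], R = [[3.7417, -1.3363, 1.6036], [0.0000, 4.3834, -3.8457], [0.0000, 0.0000, 1.2804]]

v_1 = (-2, -3, 1); ‖v_1‖ = 3.7417, so q_1 = (-0.5345, -0.8018, 0.2673).
q_1·v_2 = (-0.5345)·2 + (-0.8018)·(-1) + 0.2673·(-4) = -1.3363.
u_2 = v_2 + 1.3363·q_1 = (1.2857, -2.0714, -3.6429).
‖u_2‖ = 4.3834, so q_2 = (0.2933, -0.4726, -0.8311).
q_1·v_3 = (-0.5345)·(-3) + (-0.8018)·1 + 0.2673·3 = 1.6036; q_2·v_3 = 0.2933·(-3) + (-0.4726)·1 + (-0.8311)·3 = -3.8457.
u_3 = v_3 − 1.6036·q_1 + 3.8457·q_2 = (-1.0149, 0.4684, -0.6245).
‖u_3‖ = 1.2804, so q_3 = (-0.7926, 0.3658, -0.4878).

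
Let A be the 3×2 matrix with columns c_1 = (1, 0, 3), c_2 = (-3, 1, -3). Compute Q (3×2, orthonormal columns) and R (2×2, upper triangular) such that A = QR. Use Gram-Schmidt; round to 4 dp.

c_1 = (1, 0, 3); ‖c_1‖ = 3.1623, so q_1 = (0.3162, 0.0000, 0.9487).
q_1·c_2 = 0.3162·(-3) + 0.0000·1 + 0.9487·(-3) = -3.7947.
u_2 = c_2 + 3.7947·q_1 = (-1.8000, 1.0000, 0.6000).
‖u_2‖ = 2.1448, so q_2 = (-0.8393, 0.4663, 0.2798).

Q = [[0.3162, -0.8393], [0.0000, 0.4663], [0.9487, 0.2798]], R = [[3.1623, -3.7947], [0.0000, 2.1448]]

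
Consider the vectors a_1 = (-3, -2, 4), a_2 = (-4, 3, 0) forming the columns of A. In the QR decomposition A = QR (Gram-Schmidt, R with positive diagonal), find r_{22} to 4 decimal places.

r_{22} = 4.8743

e_1 = a_1/‖a_1‖ = (-3, -2, 4)/5.3852 = (-0.5571, -0.3714, 0.7428).
r_{12} = e_1·a_2 = 1.1142.
u_2 = a_2 − 1.1142·e_1 = (-3.3793, 3.4138, -0.8276).
r_{22} = ‖u_2‖ = 4.8743.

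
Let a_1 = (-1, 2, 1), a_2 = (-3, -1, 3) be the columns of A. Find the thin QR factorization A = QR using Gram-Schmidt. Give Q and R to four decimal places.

Q = [[-0.4082, -0.5774], [0.8165, -0.5774], [0.4082, 0.5774]], R = [[2.4495, 1.6330], [0.0000, 4.0415]]

a_1 = (-1, 2, 1); ‖a_1‖ = 2.4495, so e_1 = (-0.4082, 0.8165, 0.4082).
e_1·a_2 = (-0.4082)·(-3) + 0.8165·(-1) + 0.4082·3 = 1.6330.
u_2 = a_2 − 1.6330·e_1 = (-2.3333, -2.3333, 2.3333).
‖u_2‖ = 4.0415, so e_2 = (-0.5774, -0.5774, 0.5774).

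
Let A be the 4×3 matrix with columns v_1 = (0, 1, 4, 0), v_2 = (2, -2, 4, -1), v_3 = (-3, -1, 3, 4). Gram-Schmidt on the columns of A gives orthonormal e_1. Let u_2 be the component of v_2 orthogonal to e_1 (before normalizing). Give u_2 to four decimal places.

u_2 = (2.0000, -2.8235, 0.7059, -1.0000)

v_1 = (0, 1, 4, 0); ‖v_1‖ = 4.1231, so e_1 = (0.0000, 0.2425, 0.9701, 0.0000).
e_1·v_2 = 0.0000·2 + 0.2425·(-2) + 0.9701·4 + 0.0000·(-1) = 3.3955.
u_2 = v_2 − 3.3955·e_1 = (2.0000, -2.8235, 0.7059, -1.0000).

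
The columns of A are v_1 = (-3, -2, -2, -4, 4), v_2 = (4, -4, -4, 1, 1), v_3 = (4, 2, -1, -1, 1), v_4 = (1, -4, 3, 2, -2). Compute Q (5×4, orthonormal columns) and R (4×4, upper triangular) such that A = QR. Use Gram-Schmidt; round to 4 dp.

q_1 = v_1/‖v_1‖ = (-3, -2, -2, -4, 4)/7.0000 = (-0.4286, -0.2857, -0.2857, -0.5714, 0.5714).
r_{12} = q_1·v_2 = 0.5714.
u_2 = v_2 − 0.5714·q_1 = (4.2449, -3.8367, -3.8367, 1.3265, 0.6735).
‖u_2‖ = 7.0479, so q_2 = (0.6023, -0.5444, -0.5444, 0.1882, 0.0956).
r_{13} = q_1·v_3 = -0.8571; r_{23} = q_2·v_3 = 1.7721.
u_3 = v_3 + 0.8571·q_1 − 1.7721·q_2 = (2.5653, 2.7198, -0.2802, -1.8233, 1.3205).
‖u_3‖ = 4.3732, so q_3 = (0.5866, 0.6219, -0.0641, -0.4169, 0.3019).
r_{14} = q_1·v_4 = -2.4286; r_{24} = q_2·v_4 = 1.3320; r_{34} = q_3·v_4 = -3.5311.
u_4 = v_4 + 2.4286·q_1 − 1.3320·q_2 + 3.5311·q_3 = (1.2283, -1.7727, 2.8050, -1.1107, 0.3267).
‖u_4‖ = 3.7228, so q_4 = (0.3299, -0.4762, 0.7535, -0.2983, 0.0877).

Q = [[-0.4286, 0.6023, 0.5866, 0.3299], [-0.2857, -0.5444, 0.6219, -0.4762], [-0.2857, -0.5444, -0.0641, 0.7535], [-0.5714, 0.1882, -0.4169, -0.2983], [0.5714, 0.0956, 0.3019, 0.0877]], R = [[7.0000, 0.5714, -0.8571, -2.4286], [0.0000, 7.0479, 1.7721, 1.3320], [0.0000, 0.0000, 4.3732, -3.5311], [0.0000, 0.0000, 0.0000, 3.7228]]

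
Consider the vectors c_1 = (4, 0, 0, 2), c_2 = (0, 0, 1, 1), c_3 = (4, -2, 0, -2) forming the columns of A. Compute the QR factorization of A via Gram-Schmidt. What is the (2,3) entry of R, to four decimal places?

r_{23} = -2.3851

c_1 = (4, 0, 0, 2); ‖c_1‖ = 4.4721, so q_1 = (0.8944, 0.0000, 0.0000, 0.4472).
q_1·c_2 = 0.8944·0 + 0.0000·0 + 0.0000·1 + 0.4472·1 = 0.4472.
u_2 = c_2 − 0.4472·q_1 = (-0.4000, 0.0000, 1.0000, 0.8000).
‖u_2‖ = 1.3416, so q_2 = (-0.2981, 0.0000, 0.7454, 0.5963).
r_{23} = q_2·c_3 = -2.3851.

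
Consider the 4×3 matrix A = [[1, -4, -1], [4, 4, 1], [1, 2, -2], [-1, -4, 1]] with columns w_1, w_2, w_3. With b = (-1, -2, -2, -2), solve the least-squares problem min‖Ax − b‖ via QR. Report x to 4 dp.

x = (-0.7048, 0.2440, 0.1429)

w_1 = (1, 4, 1, -1); ‖w_1‖ = 4.3589, so e_1 = (0.2294, 0.9177, 0.2294, -0.2294).
e_1·w_2 = 0.2294·(-4) + 0.9177·4 + 0.2294·2 + (-0.2294)·(-4) = 4.1295.
u_2 = w_2 − 4.1295·e_1 = (-4.9474, 0.2105, 1.0526, -3.0526).
‖u_2‖ = 5.9116, so e_2 = (-0.8369, 0.0356, 0.1781, -0.5164).
e_1·w_3 = 0.2294·(-1) + 0.9177·1 + 0.2294·(-2) + (-0.2294)·1 = 0.0000; e_2·w_3 = (-0.8369)·(-1) + 0.0356·1 + 0.1781·(-2) + (-0.5164)·1 = 0.0000.
u_3 = w_3 + 0.0000·e_1 + 0.0000·e_2 = (-1.0000, 1.0000, -2.0000, 1.0000).
‖u_3‖ = 2.6458, so e_3 = (-0.3780, 0.3780, -0.7559, 0.3780).
Qᵀb = (-2.0647, 1.4423, 0.3780).
Back-substitute: x_3 = 0.3780/2.6458 = 0.1429.
x_2 = (1.4423 + 0.0000·0.1429)/5.9116 = 0.2440.
x_1 = (-2.0647 − 4.1295·0.2440 + 0.0000·0.1429)/4.3589 = -0.7048.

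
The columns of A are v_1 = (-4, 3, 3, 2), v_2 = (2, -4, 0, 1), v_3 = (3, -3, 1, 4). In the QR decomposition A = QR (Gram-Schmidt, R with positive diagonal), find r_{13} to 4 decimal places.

v_1 = (-4, 3, 3, 2); ‖v_1‖ = 6.1644, so q_1 = (-0.6489, 0.4867, 0.4867, 0.3244).
r_{13} = q_1·v_3 = -1.6222.

r_{13} = -1.6222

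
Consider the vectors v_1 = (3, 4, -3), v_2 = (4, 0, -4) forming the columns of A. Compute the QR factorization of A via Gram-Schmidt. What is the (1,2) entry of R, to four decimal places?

r_{12} = 4.1160

q_1 = v_1/‖v_1‖ = (3, 4, -3)/5.8310 = (0.5145, 0.6860, -0.5145).
r_{12} = q_1·v_2 = 4.1160.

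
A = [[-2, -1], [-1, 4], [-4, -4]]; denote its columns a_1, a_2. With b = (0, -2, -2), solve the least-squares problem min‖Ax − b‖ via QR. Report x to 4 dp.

e_1 = a_1/‖a_1‖ = (-2, -1, -4)/4.5826 = (-0.4364, -0.2182, -0.8729).
r_{12} = e_1·a_2 = 3.0551.
u_2 = a_2 − 3.0551·e_1 = (0.3333, 4.6667, -1.3333).
‖u_2‖ = 4.8648, so e_2 = (0.0685, 0.9593, -0.2741).
Qᵀb = (2.1822, -1.3704).
Back-substitute: x_2 = -1.3704/4.8648 = -0.2817.
x_1 = (2.1822 − 3.0551·(-0.2817))/4.5826 = 0.6640.

x = (0.6640, -0.2817)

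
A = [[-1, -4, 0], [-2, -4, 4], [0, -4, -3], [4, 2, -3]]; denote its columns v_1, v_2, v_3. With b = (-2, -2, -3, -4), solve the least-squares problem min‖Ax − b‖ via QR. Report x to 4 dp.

q_1 = v_1/‖v_1‖ = (-1, -2, 0, 4)/4.5826 = (-0.2182, -0.4364, 0.0000, 0.8729).
r_{12} = q_1·v_2 = 4.3644.
u_2 = v_2 − 4.3644·q_1 = (-3.0476, -2.0952, -4.0000, -1.8095).
‖u_2‖ = 5.7404, so q_2 = (-0.5309, -0.3650, -0.6968, -0.3152).
r_{13} = q_1·v_3 = -4.3644; r_{23} = q_2·v_3 = 1.5761.
u_3 = v_3 + 4.3644·q_1 − 1.5761·q_2 = (-0.1156, 2.6705, -1.9017, 1.3064).
‖u_3‖ = 3.5310, so q_3 = (-0.0327, 0.7563, -0.5386, 0.3700).
Qᵀb = (-2.1822, 5.1431, -1.3112).
Back-substitute: x_3 = -1.3112/3.5310 = -0.3713.
x_2 = (5.1431 − 1.5761·(-0.3713))/5.7404 = 0.9979.
x_1 = (-2.1822 − 4.3644·0.9979 + 4.3644·(-0.3713))/4.5826 = -1.7803.

x = (-1.7803, 0.9979, -0.3713)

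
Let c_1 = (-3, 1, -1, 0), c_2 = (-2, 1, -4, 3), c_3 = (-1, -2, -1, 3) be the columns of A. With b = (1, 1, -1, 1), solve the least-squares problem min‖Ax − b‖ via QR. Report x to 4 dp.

x = (-0.5972, 0.5694, -0.3472)

q_1 = c_1/‖c_1‖ = (-3, 1, -1, 0)/3.3166 = (-0.9045, 0.3015, -0.3015, 0.0000).
r_{12} = q_1·c_2 = 3.3166.
u_2 = c_2 − 3.3166·q_1 = (1.0000, 0.0000, -3.0000, 3.0000).
‖u_2‖ = 4.3589, so q_2 = (0.2294, 0.0000, -0.6882, 0.6882).
r_{13} = q_1·c_3 = 0.6030; r_{23} = q_2·c_3 = 2.5236.
u_3 = c_3 − 0.6030·q_1 − 2.5236·q_2 = (-1.0335, -2.1818, 0.9187, 1.2632).
‖u_3‖ = 2.8754, so q_3 = (-0.3594, -0.7588, 0.3195, 0.4393).
Qᵀb = (-0.3015, 1.6059, -0.9984).
Back-substitute: x_3 = -0.9984/2.8754 = -0.3472.
x_2 = (1.6059 − 2.5236·(-0.3472))/4.3589 = 0.5694.
x_1 = (-0.3015 − 3.3166·0.5694 − 0.6030·(-0.3472))/3.3166 = -0.5972.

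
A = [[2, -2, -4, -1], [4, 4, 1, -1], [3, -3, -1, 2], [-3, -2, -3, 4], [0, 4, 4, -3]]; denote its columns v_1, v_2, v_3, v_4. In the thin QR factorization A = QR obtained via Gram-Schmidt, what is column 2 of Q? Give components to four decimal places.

q_2 = (-0.3613, 0.4459, -0.5420, -0.1884, 0.5843)

q_1 = v_1/‖v_1‖ = (2, 4, 3, -3, 0)/6.1644 = (0.3244, 0.6489, 0.4867, -0.4867, 0.0000).
r_{12} = q_1·v_2 = 1.4600.
u_2 = v_2 − 1.4600·q_1 = (-2.4737, 3.0526, -3.7105, -1.2895, 4.0000).
‖u_2‖ = 6.8461, so q_2 = (-0.3613, 0.4459, -0.5420, -0.1884, 0.5843).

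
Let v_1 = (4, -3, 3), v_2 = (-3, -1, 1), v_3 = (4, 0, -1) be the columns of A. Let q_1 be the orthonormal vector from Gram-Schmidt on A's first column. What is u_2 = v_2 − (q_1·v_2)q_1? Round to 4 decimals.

q_1 = v_1/‖v_1‖ = (4, -3, 3)/5.8310 = (0.6860, -0.5145, 0.5145).
r_{12} = q_1·v_2 = -1.0290.
u_2 = v_2 + 1.0290·q_1 = (-2.2941, -1.5294, 1.5294).

u_2 = (-2.2941, -1.5294, 1.5294)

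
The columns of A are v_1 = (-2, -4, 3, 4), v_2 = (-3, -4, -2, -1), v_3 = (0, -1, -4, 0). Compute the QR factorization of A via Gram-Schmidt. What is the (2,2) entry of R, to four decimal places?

r_{22} = 5.1769

e_1 = v_1/‖v_1‖ = (-2, -4, 3, 4)/6.7082 = (-0.2981, -0.5963, 0.4472, 0.5963).
r_{12} = e_1·v_2 = 1.7889.
u_2 = v_2 − 1.7889·e_1 = (-2.4667, -2.9333, -2.8000, -2.0667).
r_{22} = ‖u_2‖ = 5.1769.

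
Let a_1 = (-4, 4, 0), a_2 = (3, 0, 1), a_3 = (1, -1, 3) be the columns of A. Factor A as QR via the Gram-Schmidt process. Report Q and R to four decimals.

Q = [[-0.7071, 0.6396, -0.3015], [0.7071, 0.6396, -0.3015], [0.0000, 0.4264, 0.9045]], R = [[5.6569, -2.1213, -1.4142], [0.0000, 2.3452, 1.2792], [0.0000, 0.0000, 2.7136]]

e_1 = a_1/‖a_1‖ = (-4, 4, 0)/5.6569 = (-0.7071, 0.7071, 0.0000).
r_{12} = e_1·a_2 = -2.1213.
u_2 = a_2 + 2.1213·e_1 = (1.5000, 1.5000, 1.0000).
‖u_2‖ = 2.3452, so e_2 = (0.6396, 0.6396, 0.4264).
r_{13} = e_1·a_3 = -1.4142; r_{23} = e_2·a_3 = 1.2792.
u_3 = a_3 + 1.4142·e_1 − 1.2792·e_2 = (-0.8182, -0.8182, 2.4545).
‖u_3‖ = 2.7136, so e_3 = (-0.3015, -0.3015, 0.9045).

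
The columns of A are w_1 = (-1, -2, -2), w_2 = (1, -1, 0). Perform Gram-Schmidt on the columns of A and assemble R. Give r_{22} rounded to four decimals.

w_1 = (-1, -2, -2); ‖w_1‖ = 3.0000, so q_1 = (-0.3333, -0.6667, -0.6667).
q_1·w_2 = (-0.3333)·1 + (-0.6667)·(-1) + (-0.6667)·0 = 0.3333.
u_2 = w_2 − 0.3333·q_1 = (1.1111, -0.7778, 0.2222).
r_{22} = ‖u_2‖ = 1.3744.

r_{22} = 1.3744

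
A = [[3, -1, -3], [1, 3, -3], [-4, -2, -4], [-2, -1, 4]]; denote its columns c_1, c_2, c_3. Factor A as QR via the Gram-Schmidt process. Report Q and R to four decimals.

Q = [[0.5477, -0.5855, -0.3861], [0.1826, 0.7807, -0.3861], [-0.7303, -0.1952, -0.6502], [-0.3651, -0.0976, 0.5283]], R = [[5.4772, 1.8257, -0.7303], [0.0000, 3.4157, -0.1952], [0.0000, 0.0000, 7.0305]]

q_1 = c_1/‖c_1‖ = (3, 1, -4, -2)/5.4772 = (0.5477, 0.1826, -0.7303, -0.3651).
r_{12} = q_1·c_2 = 1.8257.
u_2 = c_2 − 1.8257·q_1 = (-2.0000, 2.6667, -0.6667, -0.3333).
‖u_2‖ = 3.4157, so q_2 = (-0.5855, 0.7807, -0.1952, -0.0976).
r_{13} = q_1·c_3 = -0.7303; r_{23} = q_2·c_3 = -0.1952.
u_3 = c_3 + 0.7303·q_1 + 0.1952·q_2 = (-2.7143, -2.7143, -4.5714, 3.7143).
‖u_3‖ = 7.0305, so q_3 = (-0.3861, -0.3861, -0.6502, 0.5283).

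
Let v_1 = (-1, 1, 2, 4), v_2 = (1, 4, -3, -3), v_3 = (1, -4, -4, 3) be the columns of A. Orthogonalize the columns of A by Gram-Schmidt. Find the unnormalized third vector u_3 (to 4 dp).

q_1 = v_1/‖v_1‖ = (-1, 1, 2, 4)/4.6904 = (-0.2132, 0.2132, 0.4264, 0.8528).
r_{12} = q_1·v_2 = -3.1980.
u_2 = v_2 + 3.1980·q_1 = (0.3182, 4.6818, -1.6364, -0.2727).
‖u_2‖ = 4.9772, so q_2 = (0.0639, 0.9406, -0.3288, -0.0548).
r_{13} = q_1·v_3 = -0.2132; r_{23} = q_2·v_3 = -2.5480.
u_3 = v_3 + 0.2132·q_1 + 2.5480·q_2 = (1.1174, -1.5578, -4.7468, 3.0422).

u_3 = (1.1174, -1.5578, -4.7468, 3.0422)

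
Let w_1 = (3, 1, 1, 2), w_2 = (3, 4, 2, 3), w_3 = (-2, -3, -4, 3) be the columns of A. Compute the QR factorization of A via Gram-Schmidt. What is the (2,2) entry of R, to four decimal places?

w_1 = (3, 1, 1, 2); ‖w_1‖ = 3.8730, so q_1 = (0.7746, 0.2582, 0.2582, 0.5164).
q_1·w_2 = 0.7746·3 + 0.2582·4 + 0.2582·2 + 0.5164·3 = 5.4222.
u_2 = w_2 − 5.4222·q_1 = (-1.2000, 2.6000, 0.6000, 0.2000).
r_{22} = ‖u_2‖ = 2.9326.

r_{22} = 2.9326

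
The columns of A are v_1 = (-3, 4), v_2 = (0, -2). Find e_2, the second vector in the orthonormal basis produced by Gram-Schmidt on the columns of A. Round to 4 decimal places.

v_1 = (-3, 4); ‖v_1‖ = 5.0000, so e_1 = (-0.6000, 0.8000).
e_1·v_2 = (-0.6000)·0 + 0.8000·(-2) = -1.6000.
u_2 = v_2 + 1.6000·e_1 = (-0.9600, -0.7200).
‖u_2‖ = 1.2000, so e_2 = (-0.8000, -0.6000).

e_2 = (-0.8000, -0.6000)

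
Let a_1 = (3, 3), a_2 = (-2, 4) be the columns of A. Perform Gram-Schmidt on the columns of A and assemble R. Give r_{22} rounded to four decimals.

a_1 = (3, 3); ‖a_1‖ = 4.2426, so e_1 = (0.7071, 0.7071).
e_1·a_2 = 0.7071·(-2) + 0.7071·4 = 1.4142.
u_2 = a_2 − 1.4142·e_1 = (-3.0000, 3.0000).
r_{22} = ‖u_2‖ = 4.2426.

r_{22} = 4.2426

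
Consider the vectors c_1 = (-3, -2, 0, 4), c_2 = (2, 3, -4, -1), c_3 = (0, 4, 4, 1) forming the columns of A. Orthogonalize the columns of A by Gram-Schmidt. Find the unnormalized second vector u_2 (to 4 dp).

u_2 = (0.3448, 1.8966, -4.0000, 1.2069)

q_1 = c_1/‖c_1‖ = (-3, -2, 0, 4)/5.3852 = (-0.5571, -0.3714, 0.0000, 0.7428).
r_{12} = q_1·c_2 = -2.9711.
u_2 = c_2 + 2.9711·q_1 = (0.3448, 1.8966, -4.0000, 1.2069).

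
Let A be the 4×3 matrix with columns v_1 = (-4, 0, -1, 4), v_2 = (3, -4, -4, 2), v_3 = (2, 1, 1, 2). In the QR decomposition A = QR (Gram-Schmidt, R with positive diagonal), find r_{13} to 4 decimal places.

r_{13} = -0.1741

v_1 = (-4, 0, -1, 4); ‖v_1‖ = 5.7446, so q_1 = (-0.6963, 0.0000, -0.1741, 0.6963).
r_{13} = q_1·v_3 = -0.1741.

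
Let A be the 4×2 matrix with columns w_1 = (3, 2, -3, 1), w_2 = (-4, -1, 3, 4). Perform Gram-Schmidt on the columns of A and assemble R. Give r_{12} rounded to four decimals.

r_{12} = -3.9618

q_1 = w_1/‖w_1‖ = (3, 2, -3, 1)/4.7958 = (0.6255, 0.4170, -0.6255, 0.2085).
r_{12} = q_1·w_2 = -3.9618.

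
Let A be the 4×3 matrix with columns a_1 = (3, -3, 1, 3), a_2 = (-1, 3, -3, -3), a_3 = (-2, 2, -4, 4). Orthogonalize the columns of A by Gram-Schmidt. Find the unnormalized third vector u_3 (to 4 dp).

u_3 = (-2.5385, 1.3077, -2.5385, 4.6923)

a_1 = (3, -3, 1, 3); ‖a_1‖ = 5.2915, so e_1 = (0.5669, -0.5669, 0.1890, 0.5669).
e_1·a_2 = 0.5669·(-1) + (-0.5669)·3 + 0.1890·(-3) + 0.5669·(-3) = -4.5356.
u_2 = a_2 + 4.5356·e_1 = (1.5714, 0.4286, -2.1429, -0.4286).
‖u_2‖ = 2.7255, so e_2 = (0.5766, 0.1572, -0.7862, -0.1572).
e_1·a_3 = 0.5669·(-2) + (-0.5669)·2 + 0.1890·(-4) + 0.5669·4 = -0.7559; e_2·a_3 = 0.5766·(-2) + 0.1572·2 + (-0.7862)·(-4) + (-0.1572)·4 = 1.6773.
u_3 = a_3 + 0.7559·e_1 − 1.6773·e_2 = (-2.5385, 1.3077, -2.5385, 4.6923).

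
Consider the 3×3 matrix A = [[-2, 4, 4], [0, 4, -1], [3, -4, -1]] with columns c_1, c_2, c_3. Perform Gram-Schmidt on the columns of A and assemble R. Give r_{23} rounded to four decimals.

q_1 = c_1/‖c_1‖ = (-2, 0, 3)/3.6056 = (-0.5547, 0.0000, 0.8321).
r_{12} = q_1·c_2 = -5.5470.
u_2 = c_2 + 5.5470·q_1 = (0.9231, 4.0000, 0.6154).
‖u_2‖ = 4.1510, so q_2 = (0.2224, 0.9636, 0.1482).
r_{23} = q_2·c_3 = -0.2224.

r_{23} = -0.2224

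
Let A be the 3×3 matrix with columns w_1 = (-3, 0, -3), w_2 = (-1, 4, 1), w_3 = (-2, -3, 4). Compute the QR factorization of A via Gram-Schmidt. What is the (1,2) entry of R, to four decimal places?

w_1 = (-3, 0, -3); ‖w_1‖ = 4.2426, so q_1 = (-0.7071, 0.0000, -0.7071).
r_{12} = q_1·w_2 = 0.0000.

r_{12} = 0.0000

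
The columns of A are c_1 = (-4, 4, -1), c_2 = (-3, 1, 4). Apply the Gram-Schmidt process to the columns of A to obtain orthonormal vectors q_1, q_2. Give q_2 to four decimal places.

q_2 = (-0.3322, -0.0977, 0.9381)

q_1 = c_1/‖c_1‖ = (-4, 4, -1)/5.7446 = (-0.6963, 0.6963, -0.1741).
r_{12} = q_1·c_2 = 2.0889.
u_2 = c_2 − 2.0889·q_1 = (-1.5455, -0.4545, 4.3636).
‖u_2‖ = 4.6515, so q_2 = (-0.3322, -0.0977, 0.9381).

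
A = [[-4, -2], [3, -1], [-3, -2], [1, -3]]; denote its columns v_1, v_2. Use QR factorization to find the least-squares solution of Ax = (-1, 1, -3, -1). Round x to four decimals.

v_1 = (-4, 3, -3, 1); ‖v_1‖ = 5.9161, so q_1 = (-0.6761, 0.5071, -0.5071, 0.1690).
q_1·v_2 = (-0.6761)·(-2) + 0.5071·(-1) + (-0.5071)·(-2) + 0.1690·(-3) = 1.3522.
u_2 = v_2 − 1.3522·q_1 = (-1.0857, -1.6857, -1.3143, -3.2286).
‖u_2‖ = 4.0214, so q_2 = (-0.2700, -0.4192, -0.3268, -0.8029).
Qᵀb = (2.5355, 1.6341).
Back-substitute: x_2 = 1.6341/4.0214 = 0.4064.
x_1 = (2.5355 − 1.3522·0.4064)/5.9161 = 0.3357.

x = (0.3357, 0.4064)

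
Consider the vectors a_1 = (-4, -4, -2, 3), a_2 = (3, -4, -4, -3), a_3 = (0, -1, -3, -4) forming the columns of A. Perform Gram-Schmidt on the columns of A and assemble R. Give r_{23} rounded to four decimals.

r_{23} = 3.9866

e_1 = a_1/‖a_1‖ = (-4, -4, -2, 3)/6.7082 = (-0.5963, -0.5963, -0.2981, 0.4472).
r_{12} = e_1·a_2 = 0.4472.
u_2 = a_2 − 0.4472·e_1 = (3.2667, -3.7333, -3.8667, -3.2000).
‖u_2‖ = 7.0569, so e_2 = (0.4629, -0.5290, -0.5479, -0.4535).
r_{23} = e_2·a_3 = 3.9866.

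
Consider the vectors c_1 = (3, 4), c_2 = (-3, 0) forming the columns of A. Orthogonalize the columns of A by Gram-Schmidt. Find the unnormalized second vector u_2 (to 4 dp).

q_1 = c_1/‖c_1‖ = (3, 4)/5.0000 = (0.6000, 0.8000).
r_{12} = q_1·c_2 = -1.8000.
u_2 = c_2 + 1.8000·q_1 = (-1.9200, 1.4400).

u_2 = (-1.9200, 1.4400)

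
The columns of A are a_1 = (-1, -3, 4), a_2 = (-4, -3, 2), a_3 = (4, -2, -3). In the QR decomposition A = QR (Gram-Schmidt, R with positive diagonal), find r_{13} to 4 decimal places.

r_{13} = -1.9612

a_1 = (-1, -3, 4); ‖a_1‖ = 5.0990, so e_1 = (-0.1961, -0.5883, 0.7845).
r_{13} = e_1·a_3 = -1.9612.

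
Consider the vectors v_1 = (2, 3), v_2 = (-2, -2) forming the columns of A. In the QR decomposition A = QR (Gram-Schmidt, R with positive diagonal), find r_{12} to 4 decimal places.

v_1 = (2, 3); ‖v_1‖ = 3.6056, so q_1 = (0.5547, 0.8321).
r_{12} = q_1·v_2 = -2.7735.

r_{12} = -2.7735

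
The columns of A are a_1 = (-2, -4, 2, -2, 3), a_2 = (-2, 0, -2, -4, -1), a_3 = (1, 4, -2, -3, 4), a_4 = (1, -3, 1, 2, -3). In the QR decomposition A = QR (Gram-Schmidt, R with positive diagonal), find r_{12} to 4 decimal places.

e_1 = a_1/‖a_1‖ = (-2, -4, 2, -2, 3)/6.0828 = (-0.3288, -0.6576, 0.3288, -0.3288, 0.4932).
r_{12} = e_1·a_2 = 0.8220.

r_{12} = 0.8220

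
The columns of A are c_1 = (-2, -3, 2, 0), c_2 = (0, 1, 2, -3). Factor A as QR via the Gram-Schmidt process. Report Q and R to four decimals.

c_1 = (-2, -3, 2, 0); ‖c_1‖ = 4.1231, so q_1 = (-0.4851, -0.7276, 0.4851, 0.0000).
q_1·c_2 = (-0.4851)·0 + (-0.7276)·1 + 0.4851·2 + 0.0000·(-3) = 0.2425.
u_2 = c_2 − 0.2425·q_1 = (0.1176, 1.1765, 1.8824, -3.0000).
‖u_2‖ = 3.7338, so q_2 = (0.0315, 0.3151, 0.5041, -0.8035).

Q = [[-0.4851, 0.0315], [-0.7276, 0.3151], [0.4851, 0.5041], [0.0000, -0.8035]], R = [[4.1231, 0.2425], [0.0000, 3.7338]]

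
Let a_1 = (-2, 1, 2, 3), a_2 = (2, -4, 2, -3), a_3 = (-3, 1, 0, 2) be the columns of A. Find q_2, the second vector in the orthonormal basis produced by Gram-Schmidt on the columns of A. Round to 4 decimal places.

q_2 = (0.1143, -0.6746, 0.7089, -0.1715)

q_1 = a_1/‖a_1‖ = (-2, 1, 2, 3)/4.2426 = (-0.4714, 0.2357, 0.4714, 0.7071).
r_{12} = q_1·a_2 = -3.0641.
u_2 = a_2 + 3.0641·q_1 = (0.5556, -3.2778, 3.4444, -0.8333).
‖u_2‖ = 4.8591, so q_2 = (0.1143, -0.6746, 0.7089, -0.1715).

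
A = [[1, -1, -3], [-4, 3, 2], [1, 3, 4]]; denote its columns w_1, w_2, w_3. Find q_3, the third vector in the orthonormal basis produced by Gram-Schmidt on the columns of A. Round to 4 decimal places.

q_3 = (-0.9642, -0.2571, -0.0643)

w_1 = (1, -4, 1); ‖w_1‖ = 4.2426, so q_1 = (0.2357, -0.9428, 0.2357).
q_1·w_2 = 0.2357·(-1) + (-0.9428)·3 + 0.2357·3 = -2.3570.
u_2 = w_2 + 2.3570·q_1 = (-0.4444, 0.7778, 3.5556).
‖u_2‖ = 3.6667, so q_2 = (-0.1212, 0.2121, 0.9697).
q_1·w_3 = 0.2357·(-3) + (-0.9428)·2 + 0.2357·4 = -1.6499; q_2·w_3 = (-0.1212)·(-3) + 0.2121·2 + 0.9697·4 = 4.6667.
u_3 = w_3 + 1.6499·q_1 − 4.6667·q_2 = (-2.0455, -0.5455, -0.1364).
‖u_3‖ = 2.1213, so q_3 = (-0.9642, -0.2571, -0.0643).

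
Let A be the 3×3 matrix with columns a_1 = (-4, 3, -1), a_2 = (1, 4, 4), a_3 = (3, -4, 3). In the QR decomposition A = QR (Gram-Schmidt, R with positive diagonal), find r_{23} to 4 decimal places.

r_{23} = 0.5542

a_1 = (-4, 3, -1); ‖a_1‖ = 5.0990, so q_1 = (-0.7845, 0.5883, -0.1961).
q_1·a_2 = (-0.7845)·1 + 0.5883·4 + (-0.1961)·4 = 0.7845.
u_2 = a_2 − 0.7845·q_1 = (1.6154, 3.5385, 4.1538).
‖u_2‖ = 5.6907, so q_2 = (0.2839, 0.6218, 0.7299).
r_{23} = q_2·a_3 = 0.5542.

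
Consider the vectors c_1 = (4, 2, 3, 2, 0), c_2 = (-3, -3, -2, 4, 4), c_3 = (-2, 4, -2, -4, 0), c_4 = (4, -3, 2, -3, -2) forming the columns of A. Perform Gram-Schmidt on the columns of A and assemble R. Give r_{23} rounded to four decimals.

e_1 = c_1/‖c_1‖ = (4, 2, 3, 2, 0)/5.7446 = (0.6963, 0.3482, 0.5222, 0.3482, 0.0000).
r_{12} = e_1·c_2 = -2.7852.
u_2 = c_2 + 2.7852·e_1 = (-1.0606, -2.0303, -0.5455, 4.9697, 4.0000).
‖u_2‖ = 6.8002, so e_2 = (-0.1560, -0.2986, -0.0802, 0.7308, 0.5882).
r_{23} = e_2·c_3 = -3.6452.

r_{23} = -3.6452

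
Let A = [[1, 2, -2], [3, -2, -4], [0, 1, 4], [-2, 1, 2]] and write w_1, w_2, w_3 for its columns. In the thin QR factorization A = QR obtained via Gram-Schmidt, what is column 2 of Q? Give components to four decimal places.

e_1 = w_1/‖w_1‖ = (1, 3, 0, -2)/3.7417 = (0.2673, 0.8018, 0.0000, -0.5345).
r_{12} = e_1·w_2 = -1.6036.
u_2 = w_2 + 1.6036·e_1 = (2.4286, -0.7143, 1.0000, 0.1429).
‖u_2‖ = 2.7255, so e_2 = (0.8910, -0.2621, 0.3669, 0.0524).

e_2 = (0.8910, -0.2621, 0.3669, 0.0524)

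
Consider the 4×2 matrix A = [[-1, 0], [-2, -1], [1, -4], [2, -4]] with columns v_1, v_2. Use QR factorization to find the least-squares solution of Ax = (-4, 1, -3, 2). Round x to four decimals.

v_1 = (-1, -2, 1, 2); ‖v_1‖ = 3.1623, so q_1 = (-0.3162, -0.6325, 0.3162, 0.6325).
q_1·v_2 = (-0.3162)·0 + (-0.6325)·(-1) + 0.3162·(-4) + 0.6325·(-4) = -3.1623.
u_2 = v_2 + 3.1623·q_1 = (-1.0000, -3.0000, -3.0000, -2.0000).
‖u_2‖ = 4.7958, so q_2 = (-0.2085, -0.6255, -0.6255, -0.4170).
Qᵀb = (0.9487, 1.2511).
Back-substitute: x_2 = 1.2511/4.7958 = 0.2609.
x_1 = (0.9487 + 3.1623·0.2609)/3.1623 = 0.5609.

x = (0.5609, 0.2609)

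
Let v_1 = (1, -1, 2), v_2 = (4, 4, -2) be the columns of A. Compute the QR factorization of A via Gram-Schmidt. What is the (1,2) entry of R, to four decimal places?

v_1 = (1, -1, 2); ‖v_1‖ = 2.4495, so q_1 = (0.4082, -0.4082, 0.8165).
r_{12} = q_1·v_2 = -1.6330.

r_{12} = -1.6330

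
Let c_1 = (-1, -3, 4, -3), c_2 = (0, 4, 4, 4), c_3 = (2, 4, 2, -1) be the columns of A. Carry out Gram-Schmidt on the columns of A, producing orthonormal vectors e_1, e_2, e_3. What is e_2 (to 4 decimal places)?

e_2 = (-0.0336, 0.4878, 0.7232, 0.4878)

c_1 = (-1, -3, 4, -3); ‖c_1‖ = 5.9161, so e_1 = (-0.1690, -0.5071, 0.6761, -0.5071).
e_1·c_2 = (-0.1690)·0 + (-0.5071)·4 + 0.6761·4 + (-0.5071)·4 = -1.3522.
u_2 = c_2 + 1.3522·e_1 = (-0.2286, 3.3143, 4.9143, 3.3143).
‖u_2‖ = 6.7950, so e_2 = (-0.0336, 0.4878, 0.7232, 0.4878).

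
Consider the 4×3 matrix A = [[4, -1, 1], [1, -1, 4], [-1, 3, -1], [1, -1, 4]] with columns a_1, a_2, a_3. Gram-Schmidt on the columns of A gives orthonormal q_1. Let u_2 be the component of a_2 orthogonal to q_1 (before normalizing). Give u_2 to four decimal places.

a_1 = (4, 1, -1, 1); ‖a_1‖ = 4.3589, so q_1 = (0.9177, 0.2294, -0.2294, 0.2294).
q_1·a_2 = 0.9177·(-1) + 0.2294·(-1) + (-0.2294)·3 + 0.2294·(-1) = -2.0647.
u_2 = a_2 + 2.0647·q_1 = (0.8947, -0.5263, 2.5263, -0.5263).

u_2 = (0.8947, -0.5263, 2.5263, -0.5263)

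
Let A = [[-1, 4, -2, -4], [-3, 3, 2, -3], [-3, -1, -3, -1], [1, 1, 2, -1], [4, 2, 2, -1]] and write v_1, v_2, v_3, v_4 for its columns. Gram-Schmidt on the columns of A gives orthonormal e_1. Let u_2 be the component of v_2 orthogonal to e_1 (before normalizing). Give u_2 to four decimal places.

v_1 = (-1, -3, -3, 1, 4); ‖v_1‖ = 6.0000, so e_1 = (-0.1667, -0.5000, -0.5000, 0.1667, 0.6667).
e_1·v_2 = (-0.1667)·4 + (-0.5000)·3 + (-0.5000)·(-1) + 0.1667·1 + 0.6667·2 = -0.1667.
u_2 = v_2 + 0.1667·e_1 = (3.9722, 2.9167, -1.0833, 1.0278, 2.1111).

u_2 = (3.9722, 2.9167, -1.0833, 1.0278, 2.1111)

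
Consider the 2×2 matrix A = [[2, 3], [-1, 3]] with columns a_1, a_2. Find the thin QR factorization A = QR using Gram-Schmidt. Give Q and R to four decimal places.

Q = [[0.8944, 0.4472], [-0.4472, 0.8944]], R = [[2.2361, 1.3416], [0.0000, 4.0249]]

a_1 = (2, -1); ‖a_1‖ = 2.2361, so q_1 = (0.8944, -0.4472).
q_1·a_2 = 0.8944·3 + (-0.4472)·3 = 1.3416.
u_2 = a_2 − 1.3416·q_1 = (1.8000, 3.6000).
‖u_2‖ = 4.0249, so q_2 = (0.4472, 0.8944).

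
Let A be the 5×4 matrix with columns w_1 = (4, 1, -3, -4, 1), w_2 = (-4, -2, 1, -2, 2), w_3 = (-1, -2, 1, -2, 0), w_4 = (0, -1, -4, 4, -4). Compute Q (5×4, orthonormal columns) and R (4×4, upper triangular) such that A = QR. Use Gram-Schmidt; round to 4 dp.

Q = [[0.6100, -0.5817, 0.2788, -0.2543], [0.1525, -0.3408, -0.5806, -0.4003], [-0.4575, 0.0454, 0.4206, -0.7817], [-0.6100, -0.5908, -0.3200, 0.1366], [0.1525, 0.4408, -0.5531, -0.3814]], R = [[6.5574, -1.6775, -0.1525, -1.3725], [0.0000, 5.1172, 2.4904, -3.9674], [0.0000, 0.0000, 1.9428, -0.1691], [0.0000, 0.0000, 0.0000, 5.5988]]

w_1 = (4, 1, -3, -4, 1); ‖w_1‖ = 6.5574, so q_1 = (0.6100, 0.1525, -0.4575, -0.6100, 0.1525).
q_1·w_2 = 0.6100·(-4) + 0.1525·(-2) + (-0.4575)·1 + (-0.6100)·(-2) + 0.1525·2 = -1.6775.
u_2 = w_2 + 1.6775·q_1 = (-2.9767, -1.7442, 0.2326, -3.0233, 2.2558).
‖u_2‖ = 5.1172, so q_2 = (-0.5817, -0.3408, 0.0454, -0.5908, 0.4408).
q_1·w_3 = 0.6100·(-1) + 0.1525·(-2) + (-0.4575)·1 + (-0.6100)·(-2) + 0.1525·0 = -0.1525; q_2·w_3 = (-0.5817)·(-1) + (-0.3408)·(-2) + 0.0454·1 + (-0.5908)·(-2) + 0.4408·0 = 2.4904.
u_3 = w_3 + 0.1525·q_1 − 2.4904·q_2 = (0.5417, -1.1279, 0.8171, -0.6217, -1.0746).
‖u_3‖ = 1.9428, so q_3 = (0.2788, -0.5806, 0.4206, -0.3200, -0.5531).
q_1·w_4 = 0.6100·0 + 0.1525·(-1) + (-0.4575)·(-4) + (-0.6100)·4 + 0.1525·(-4) = -1.3725; q_2·w_4 = (-0.5817)·0 + (-0.3408)·(-1) + 0.0454·(-4) + (-0.5908)·4 + 0.4408·(-4) = -3.9674; q_3·w_4 = 0.2788·0 + (-0.5806)·(-1) + 0.4206·(-4) + (-0.3200)·4 + (-0.5531)·(-4) = -0.1691.
u_4 = w_4 + 1.3725·q_1 + 3.9674·q_2 + 0.1691·q_3 = (-1.4235, -2.2412, -4.3765, 0.7647, -2.1353).
‖u_4‖ = 5.5988, so q_4 = (-0.2543, -0.4003, -0.7817, 0.1366, -0.3814).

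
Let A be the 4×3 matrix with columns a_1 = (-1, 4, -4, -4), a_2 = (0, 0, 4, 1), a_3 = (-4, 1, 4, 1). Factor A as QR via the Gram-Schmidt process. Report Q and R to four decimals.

e_1 = a_1/‖a_1‖ = (-1, 4, -4, -4)/7.0000 = (-0.1429, 0.5714, -0.5714, -0.5714).
r_{12} = e_1·a_2 = -2.8571.
u_2 = a_2 + 2.8571·e_1 = (-0.4082, 1.6327, 2.3673, -0.6327).
‖u_2‖ = 2.9727, so e_2 = (-0.1373, 0.5492, 0.7964, -0.2128).
r_{13} = e_1·a_3 = -1.7143; r_{23} = e_2·a_3 = 4.0711.
u_3 = a_3 + 1.7143·e_1 − 4.0711·e_2 = (-3.6859, -0.2564, -0.2217, 0.8868).
‖u_3‖ = 3.8062, so e_3 = (-0.9684, -0.0674, -0.0582, 0.2330).

Q = [[-0.1429, -0.1373, -0.9684], [0.5714, 0.5492, -0.0674], [-0.5714, 0.7964, -0.0582], [-0.5714, -0.2128, 0.2330]], R = [[7.0000, -2.8571, -1.7143], [0.0000, 2.9727, 4.0711], [0.0000, 0.0000, 3.8062]]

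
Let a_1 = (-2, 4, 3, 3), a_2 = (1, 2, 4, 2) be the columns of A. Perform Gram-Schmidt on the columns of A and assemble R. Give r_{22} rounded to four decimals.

r_{22} = 3.1372

a_1 = (-2, 4, 3, 3); ‖a_1‖ = 6.1644, so e_1 = (-0.3244, 0.6489, 0.4867, 0.4867).
e_1·a_2 = (-0.3244)·1 + 0.6489·2 + 0.4867·4 + 0.4867·2 = 3.8933.
u_2 = a_2 − 3.8933·e_1 = (2.2632, -0.5263, 2.1053, 0.1053).
r_{22} = ‖u_2‖ = 3.1372.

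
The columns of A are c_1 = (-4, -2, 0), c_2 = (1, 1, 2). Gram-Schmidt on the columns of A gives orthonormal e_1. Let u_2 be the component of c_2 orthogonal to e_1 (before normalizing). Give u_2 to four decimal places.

u_2 = (-0.2000, 0.4000, 2.0000)

c_1 = (-4, -2, 0); ‖c_1‖ = 4.4721, so e_1 = (-0.8944, -0.4472, 0.0000).
e_1·c_2 = (-0.8944)·1 + (-0.4472)·1 + 0.0000·2 = -1.3416.
u_2 = c_2 + 1.3416·e_1 = (-0.2000, 0.4000, 2.0000).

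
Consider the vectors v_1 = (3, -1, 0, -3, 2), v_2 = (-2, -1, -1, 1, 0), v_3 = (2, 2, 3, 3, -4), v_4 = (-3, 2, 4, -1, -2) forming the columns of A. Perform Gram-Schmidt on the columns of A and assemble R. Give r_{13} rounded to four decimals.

r_{13} = -2.7107

v_1 = (3, -1, 0, -3, 2); ‖v_1‖ = 4.7958, so q_1 = (0.6255, -0.2085, 0.0000, -0.6255, 0.4170).
r_{13} = q_1·v_3 = -2.7107.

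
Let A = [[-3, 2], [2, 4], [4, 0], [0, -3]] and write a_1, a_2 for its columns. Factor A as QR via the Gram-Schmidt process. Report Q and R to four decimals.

a_1 = (-3, 2, 4, 0); ‖a_1‖ = 5.3852, so e_1 = (-0.5571, 0.3714, 0.7428, 0.0000).
e_1·a_2 = (-0.5571)·2 + 0.3714·4 + 0.7428·0 + 0.0000·(-3) = 0.3714.
u_2 = a_2 − 0.3714·e_1 = (2.2069, 3.8621, -0.2759, -3.0000).
‖u_2‖ = 5.3723, so e_2 = (0.4108, 0.7189, -0.0513, -0.5584).

Q = [[-0.5571, 0.4108], [0.3714, 0.7189], [0.7428, -0.0513], [0.0000, -0.5584]], R = [[5.3852, 0.3714], [0.0000, 5.3723]]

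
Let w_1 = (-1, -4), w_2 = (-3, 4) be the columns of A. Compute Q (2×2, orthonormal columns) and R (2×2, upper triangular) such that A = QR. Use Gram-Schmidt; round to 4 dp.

Q = [[-0.2425, -0.9701], [-0.9701, 0.2425]], R = [[4.1231, -3.1530], [0.0000, 3.8806]]

w_1 = (-1, -4); ‖w_1‖ = 4.1231, so q_1 = (-0.2425, -0.9701).
q_1·w_2 = (-0.2425)·(-3) + (-0.9701)·4 = -3.1530.
u_2 = w_2 + 3.1530·q_1 = (-3.7647, 0.9412).
‖u_2‖ = 3.8806, so q_2 = (-0.9701, 0.2425).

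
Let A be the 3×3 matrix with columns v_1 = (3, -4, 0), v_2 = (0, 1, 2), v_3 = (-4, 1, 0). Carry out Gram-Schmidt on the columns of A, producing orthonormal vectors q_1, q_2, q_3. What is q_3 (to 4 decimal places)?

q_1 = v_1/‖v_1‖ = (3, -4, 0)/5.0000 = (0.6000, -0.8000, 0.0000).
r_{12} = q_1·v_2 = -0.8000.
u_2 = v_2 + 0.8000·q_1 = (0.4800, 0.3600, 2.0000).
‖u_2‖ = 2.0881, so q_2 = (0.2299, 0.1724, 0.9578).
r_{13} = q_1·v_3 = -3.2000; r_{23} = q_2·v_3 = -0.7471.
u_3 = v_3 + 3.2000·q_1 + 0.7471·q_2 = (-1.9083, -1.4312, 0.7156).
‖u_3‖ = 2.4903, so q_3 = (-0.7663, -0.5747, 0.2873).

q_3 = (-0.7663, -0.5747, 0.2873)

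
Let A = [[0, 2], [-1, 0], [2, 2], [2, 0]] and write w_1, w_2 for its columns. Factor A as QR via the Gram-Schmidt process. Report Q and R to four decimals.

w_1 = (0, -1, 2, 2); ‖w_1‖ = 3.0000, so q_1 = (0.0000, -0.3333, 0.6667, 0.6667).
q_1·w_2 = 0.0000·2 + (-0.3333)·0 + 0.6667·2 + 0.6667·0 = 1.3333.
u_2 = w_2 − 1.3333·q_1 = (2.0000, 0.4444, 1.1111, -0.8889).
‖u_2‖ = 2.4944, so q_2 = (0.8018, 0.1782, 0.4454, -0.3563).

Q = [[0.0000, 0.8018], [-0.3333, 0.1782], [0.6667, 0.4454], [0.6667, -0.3563]], R = [[3.0000, 1.3333], [0.0000, 2.4944]]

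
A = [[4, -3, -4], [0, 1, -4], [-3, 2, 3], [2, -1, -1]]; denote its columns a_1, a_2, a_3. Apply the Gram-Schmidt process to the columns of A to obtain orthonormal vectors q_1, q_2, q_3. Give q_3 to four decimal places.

q_3 = (-0.4082, -0.4082, 0.0000, 0.8165)

a_1 = (4, 0, -3, 2); ‖a_1‖ = 5.3852, so q_1 = (0.7428, 0.0000, -0.5571, 0.3714).
q_1·a_2 = 0.7428·(-3) + 0.0000·1 + (-0.5571)·2 + 0.3714·(-1) = -3.7139.
u_2 = a_2 + 3.7139·q_1 = (-0.2414, 1.0000, -0.0690, 0.3793).
‖u_2‖ = 1.0986, so q_2 = (-0.2197, 0.9103, -0.0628, 0.3453).
q_1·a_3 = 0.7428·(-4) + 0.0000·(-4) + (-0.5571)·3 + 0.3714·(-1) = -5.0138; q_2·a_3 = (-0.2197)·(-4) + 0.9103·(-4) + (-0.0628)·3 + 0.3453·(-1) = -3.2958.
u_3 = a_3 + 5.0138·q_1 + 3.2958·q_2 = (-1.0000, -1.0000, 0.0000, 2.0000).
‖u_3‖ = 2.4495, so q_3 = (-0.4082, -0.4082, 0.0000, 0.8165).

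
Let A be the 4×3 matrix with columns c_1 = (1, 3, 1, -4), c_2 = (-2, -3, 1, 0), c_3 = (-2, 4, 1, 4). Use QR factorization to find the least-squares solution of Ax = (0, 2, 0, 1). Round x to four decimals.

e_1 = c_1/‖c_1‖ = (1, 3, 1, -4)/5.1962 = (0.1925, 0.5774, 0.1925, -0.7698).
r_{12} = e_1·c_2 = -1.9245.
u_2 = c_2 + 1.9245·e_1 = (-1.6296, -1.8889, 1.3704, -1.4815).
‖u_2‖ = 3.2088, so e_2 = (-0.5079, -0.5887, 0.4271, -0.4617).
r_{13} = e_1·c_3 = -0.9623; r_{23} = e_2·c_3 = -2.7586.
u_3 = c_3 + 0.9623·e_1 + 2.7586·e_2 = (-3.2158, 2.9317, 2.3633, 1.9856).
‖u_3‖ = 5.3352, so e_3 = (-0.6028, 0.5495, 0.4430, 0.3722).
Qᵀb = (0.3849, -1.6390, 1.4712).
Back-substitute: x_3 = 1.4712/5.3352 = 0.2757.
x_2 = (-1.6390 + 2.7586·0.2757)/3.2088 = -0.2737.
x_1 = (0.3849 + 1.9245·(-0.2737) + 0.9623·0.2757)/5.1962 = 0.0238.

x = (0.0238, -0.2737, 0.2757)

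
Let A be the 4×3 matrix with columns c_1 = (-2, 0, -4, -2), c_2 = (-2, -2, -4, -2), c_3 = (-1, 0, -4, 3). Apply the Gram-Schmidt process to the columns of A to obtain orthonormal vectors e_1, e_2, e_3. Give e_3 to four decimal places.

e_1 = c_1/‖c_1‖ = (-2, 0, -4, -2)/4.8990 = (-0.4082, 0.0000, -0.8165, -0.4082).
r_{12} = e_1·c_2 = 4.8990.
u_2 = c_2 − 4.8990·e_1 = (0.0000, -2.0000, 0.0000, 0.0000).
‖u_2‖ = 2.0000, so e_2 = (0.0000, -1.0000, 0.0000, 0.0000).
r_{13} = e_1·c_3 = 2.4495; r_{23} = e_2·c_3 = 0.0000.
u_3 = c_3 − 2.4495·e_1 + 0.0000·e_2 = (0.0000, 0.0000, -2.0000, 4.0000).
‖u_3‖ = 4.4721, so e_3 = (0.0000, 0.0000, -0.4472, 0.8944).

e_3 = (0.0000, 0.0000, -0.4472, 0.8944)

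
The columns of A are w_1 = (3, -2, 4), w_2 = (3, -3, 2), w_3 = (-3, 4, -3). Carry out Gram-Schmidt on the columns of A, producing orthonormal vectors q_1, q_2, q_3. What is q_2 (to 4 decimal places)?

q_2 = (0.3202, -0.7292, -0.6047)

w_1 = (3, -2, 4); ‖w_1‖ = 5.3852, so q_1 = (0.5571, -0.3714, 0.7428).
q_1·w_2 = 0.5571·3 + (-0.3714)·(-3) + 0.7428·2 = 4.2710.
u_2 = w_2 − 4.2710·q_1 = (0.6207, -1.4138, -1.1724).
‖u_2‖ = 1.9387, so q_2 = (0.3202, -0.7292, -0.6047).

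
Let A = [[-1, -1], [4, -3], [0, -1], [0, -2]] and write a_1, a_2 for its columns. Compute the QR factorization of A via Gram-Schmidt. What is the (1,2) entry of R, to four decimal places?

r_{12} = -2.6679

a_1 = (-1, 4, 0, 0); ‖a_1‖ = 4.1231, so q_1 = (-0.2425, 0.9701, 0.0000, 0.0000).
r_{12} = q_1·a_2 = -2.6679.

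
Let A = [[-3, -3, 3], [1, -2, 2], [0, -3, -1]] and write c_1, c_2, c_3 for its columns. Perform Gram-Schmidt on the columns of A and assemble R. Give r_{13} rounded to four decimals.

r_{13} = -2.2136

c_1 = (-3, 1, 0); ‖c_1‖ = 3.1623, so e_1 = (-0.9487, 0.3162, 0.0000).
r_{13} = e_1·c_3 = -2.2136.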